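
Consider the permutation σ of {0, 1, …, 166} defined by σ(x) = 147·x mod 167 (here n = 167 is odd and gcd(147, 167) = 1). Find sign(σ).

+1

Trace 84: π^k(84) = [84, 157, 33, 8, 7, 27, 128] for k=0..6.
Cycle type of π: 83×2 + 1; total 3 cycles.
3 cycles on 167: each ℓ→(−1)^(ℓ−1), product (−1)^164 = +1.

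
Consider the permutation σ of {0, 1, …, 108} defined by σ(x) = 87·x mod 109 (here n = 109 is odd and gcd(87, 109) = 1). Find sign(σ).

+1

Trace 38: π^k(38) = [38, 36, 80, 93, 25, 104, 1] for k=0..6.
The orbit structure of x ↦ 87x mod 109: 3 orbits of sizes [54, 54, 1].
sign(π) = (−1)^{n − #cycles} = (−1)^{109−3} = (−1)^106 = +1.
The Jacobi symbol (87|109) = +1 (Zolotarev) agrees.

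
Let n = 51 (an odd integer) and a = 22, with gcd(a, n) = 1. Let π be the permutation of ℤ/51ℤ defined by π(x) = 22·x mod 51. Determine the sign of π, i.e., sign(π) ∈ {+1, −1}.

-1

Orbit of 7 under x↦22x: [7, 1, 22, 25, 40, 13, 31]… (length divides ord_51(22)).
π_22 has 6 disjoint cycles with lengths [16, 16, 16, 1, 1, 1] on {0,…,50}.
Σ(ℓ_i−1) = 51−6 = 45; sign = (−1)^45 = -1.
Check: (22/51) = -1 by Zolotarev.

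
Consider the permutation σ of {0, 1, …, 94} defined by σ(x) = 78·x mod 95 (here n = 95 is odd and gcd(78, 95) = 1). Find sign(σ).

Trace 44: π^k(44) = [44, 12, 81, 48, 39, 2, 61] for k=0..6.
π_78 has 5 disjoint cycles with lengths [36, 36, 18, 4, 1] on {0,…,94}.
sign(π) = (−1)^{n − #cycles} = (−1)^{95−5} = (−1)^90 = +1.
Check: (78/95) = +1 by Zolotarev.

+1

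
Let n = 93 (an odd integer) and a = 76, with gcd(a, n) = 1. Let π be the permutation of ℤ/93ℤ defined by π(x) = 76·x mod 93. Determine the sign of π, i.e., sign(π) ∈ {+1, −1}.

Trace 10: π^k(10) = [10, 16, 7, 67, 70, 19, 49] for k=0..6.
9 cycles of lengths [15, 15, 15, 15, 15, 15, 1, 1, 1].
Σ(ℓ_i−1) = 93−9 = 84; sign = (−1)^84 = +1.

+1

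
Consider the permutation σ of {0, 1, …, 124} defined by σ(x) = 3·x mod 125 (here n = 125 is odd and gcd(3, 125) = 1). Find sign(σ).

-1

Start at x=87: 87 → 11 → 33 → 99 → 47 → 16 → 48 → … (one orbit).
π_3 has 4 disjoint cycles with lengths [100, 20, 4, 1] on {0,…,124}.
125 − 4 = 121 transpositions; sign(π) = (−1)^121 = -1.
Zolotarev: (3|125) = -1, matching the cycle-count sign.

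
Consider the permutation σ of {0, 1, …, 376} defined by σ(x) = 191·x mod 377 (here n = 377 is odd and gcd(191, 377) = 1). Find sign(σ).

Start at x=157: 157 → 204 → 133 → 144 → 360 → 146 → 365 → … (one orbit).
The orbit structure of x ↦ 191x mod 377: 40 orbits of sizes [12, 12, 12, 12, 12, 12, 12, 12, 12, 12, 12, 12, 12, 12, 12, 12, 12, 12, 12, 12, 12, 12, 12, 12, 12, 12, 12, 12, 4, 4, 4, 4, 4, 4, 4, 3, 3, 3, 3, 1].
40 cycles on 377: each ℓ→(−1)^(ℓ−1), product (−1)^337 = -1.

-1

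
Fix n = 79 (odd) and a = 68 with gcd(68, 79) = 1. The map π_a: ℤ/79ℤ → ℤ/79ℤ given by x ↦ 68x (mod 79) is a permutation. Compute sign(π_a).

-1

Orbit of 70 under x↦68x: [70, 20, 17, 50, 3, 46, 47]… (length divides ord_79(68)).
Cycle lengths of π_68 on ℤ/79ℤ: [78, 1]; 2 cycles in total.
n − c = 79 − 2 = 77; sign = (−1)^77 = -1.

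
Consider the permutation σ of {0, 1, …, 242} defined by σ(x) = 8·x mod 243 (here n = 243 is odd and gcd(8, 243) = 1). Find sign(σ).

-1

Trace 19: π^k(19) = [19, 152, 1, 8, 64, 26, 208] for k=0..6.
14 cycles of lengths [54, 54, 54, 18, 18, 18, 6, 6, 6, 2, 2, 2, 2, 1].
With 14 cycles on 243 points, sign = (−1)^{243−14} = -1.
Check: (8/243) = -1 by Zolotarev.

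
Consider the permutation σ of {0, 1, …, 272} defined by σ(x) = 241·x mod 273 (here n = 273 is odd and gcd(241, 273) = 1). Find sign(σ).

Orbit of 271 under x↦241x: [271, 64, 136, 16, 34, 4, 145]… (length divides ord_273(241)).
Decompose π into cycles: lengths [12, 12, 12, 12, 12, 12, 12, 12, 12, 12, 12, 12, 12, 12, 12, 12, 12, 12, 12, 12, 12, 6, 6, 6, 1, 1, 1] (27 cycles, including the fixed point 0).
273 − 27 = 246 transpositions; sign(π) = (−1)^246 = +1.
(241|273)_J = +1 (Zolotarev's lemma cross-check).

+1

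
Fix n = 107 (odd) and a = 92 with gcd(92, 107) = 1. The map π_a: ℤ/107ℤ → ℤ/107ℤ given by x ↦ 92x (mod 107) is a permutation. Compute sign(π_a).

Orbit of 52 under x↦92x: [52, 76, 37, 87, 86, 101, 90]… (length divides ord_107(92)).
π_92 has 3 disjoint cycles with lengths [53, 53, 1] on {0,…,106}.
n − c = 107 − 3 = 104; sign = (−1)^104 = +1.
(92|107)_J = +1 (Zolotarev's lemma cross-check).

+1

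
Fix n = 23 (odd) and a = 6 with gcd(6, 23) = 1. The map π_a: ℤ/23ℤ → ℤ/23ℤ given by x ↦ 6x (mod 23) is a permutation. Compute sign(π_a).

Orbit of 4 under x↦6x: [4, 1, 6, 13, 9, 8, 2]… (length divides ord_23(6)).
3 cycles of lengths [11, 11, 1].
n − c = 23 − 3 = 20; sign = (−1)^20 = +1.
Via Zolotarev, sign(π_{6}) = (6|23) = +1.

+1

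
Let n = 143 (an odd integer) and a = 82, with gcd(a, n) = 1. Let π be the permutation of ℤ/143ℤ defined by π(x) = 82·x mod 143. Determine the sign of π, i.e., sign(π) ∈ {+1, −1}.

+1

Trace 114: π^k(114) = [114, 53, 56, 16, 25, 48, 75] for k=0..6.
Cycle type of π: 30×4 + 6×2 + 5×2 + 1; total 9 cycles.
sign(π) = (−1)^{n − #cycles} = (−1)^{143−9} = (−1)^134 = +1.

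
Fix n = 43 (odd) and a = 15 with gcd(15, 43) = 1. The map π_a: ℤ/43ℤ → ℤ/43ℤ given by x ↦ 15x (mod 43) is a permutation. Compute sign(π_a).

Trace 21: π^k(21) = [21, 14, 38, 11, 36, 24, 16] for k=0..6.
Decompose π into cycles: lengths [21, 21, 1] (3 cycles, including the fixed point 0).
n − c = 43 − 3 = 40; sign = (−1)^40 = +1.
Via Zolotarev, sign(π_{15}) = (15|43) = +1.

+1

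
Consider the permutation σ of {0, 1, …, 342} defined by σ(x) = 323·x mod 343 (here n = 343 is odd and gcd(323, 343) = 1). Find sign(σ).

Orbit of 99 under x↦323x: [99, 78, 155, 330, 260, 288, 71]… (length divides ord_343(323)).
Cycle lengths of π_323 on ℤ/343ℤ: [49, 49, 49, 49, 49, 49, 7, 7, 7, 7, 7, 7, 1, 1, 1, 1, 1, 1, 1]; 19 cycles in total.
Σ(ℓ_i−1) = 343−19 = 324; sign = (−1)^324 = +1.
Check: (323/343) = +1 by Zolotarev.

+1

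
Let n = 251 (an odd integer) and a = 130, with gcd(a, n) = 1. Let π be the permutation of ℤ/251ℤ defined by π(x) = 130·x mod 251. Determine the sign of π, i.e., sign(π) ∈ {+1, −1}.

-1

Orbit of 50 under x↦130x: [50, 225, 134, 101, 78, 100, 199]… (length divides ord_251(130)).
Decompose π into cycles: lengths [250, 1] (2 cycles, including the fixed point 0).
n − c = 251 − 2 = 249; sign = (−1)^249 = -1.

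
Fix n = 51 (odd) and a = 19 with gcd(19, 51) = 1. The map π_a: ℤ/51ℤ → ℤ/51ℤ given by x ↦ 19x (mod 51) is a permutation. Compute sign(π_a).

+1

Trace 43: π^k(43) = [43, 1, 19, 4, 25, 16, 49] for k=0..6.
9 cycles of lengths [8, 8, 8, 8, 8, 8, 1, 1, 1].
n − c = 51 − 9 = 42; sign = (−1)^42 = +1.
Check: (19/51) = +1 by Zolotarev.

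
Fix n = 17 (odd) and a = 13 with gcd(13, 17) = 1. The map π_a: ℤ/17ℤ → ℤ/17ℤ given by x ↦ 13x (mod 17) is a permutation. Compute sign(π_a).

Trace 13: π^k(13) = [13, 16, 4, 1] for k=0..3.
Decompose π into cycles: lengths [4, 4, 4, 4, 1] (5 cycles, including the fixed point 0).
sign(π) = (−1)^{n − #cycles} = (−1)^{17−5} = (−1)^12 = +1.

+1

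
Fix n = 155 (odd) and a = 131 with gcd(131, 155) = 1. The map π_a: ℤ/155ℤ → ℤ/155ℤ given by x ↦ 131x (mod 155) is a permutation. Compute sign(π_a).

Start at x=76: 76 → 36 → 66 → 121 → 41 → 101 → 56 → … (one orbit).
Cycle lengths of π_131 on ℤ/155ℤ: [15, 15, 15, 15, 15, 15, 15, 15, 15, 15, 1, 1, 1, 1, 1]; 15 cycles in total.
sign(π) = (−1)^{n − #cycles} = (−1)^{155−15} = (−1)^140 = +1.

+1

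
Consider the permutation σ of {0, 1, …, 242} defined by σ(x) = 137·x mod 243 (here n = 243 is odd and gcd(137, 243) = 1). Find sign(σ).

-1

Orbit of 79 under x↦137x: [79, 131, 208, 65, 157, 125, 115]… (length divides ord_243(137)).
6 cycles of lengths [162, 54, 18, 6, 2, 1].
243 − 6 = 237 transpositions; sign(π) = (−1)^237 = -1.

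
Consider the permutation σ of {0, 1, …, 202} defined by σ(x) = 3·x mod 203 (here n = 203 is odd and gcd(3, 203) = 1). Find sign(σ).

Trace 65: π^k(65) = [65, 195, 179, 131, 190, 164, 86] for k=0..6.
5 cycles of lengths [84, 84, 28, 6, 1].
With 5 cycles on 203 points, sign = (−1)^{203−5} = +1.
Via Zolotarev, sign(π_{3}) = (3|203) = +1.

+1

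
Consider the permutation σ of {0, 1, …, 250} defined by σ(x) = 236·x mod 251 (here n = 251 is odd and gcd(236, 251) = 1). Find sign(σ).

-1

Trace 18: π^k(18) = [18, 232, 34, 243, 120, 208, 143] for k=0..6.
π_236 has 2 disjoint cycles with lengths [250, 1] on {0,…,250}.
251 − 2 = 249 transpositions; sign(π) = (−1)^249 = -1.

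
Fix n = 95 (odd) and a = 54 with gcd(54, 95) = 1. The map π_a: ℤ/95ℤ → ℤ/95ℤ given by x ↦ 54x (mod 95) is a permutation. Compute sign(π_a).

+1

Start at x=44: 44 → 1 → 54 → 66 → 49 → 81 → 4 → … (one orbit).
The orbit structure of x ↦ 54x mod 95: 9 orbits of sizes [18, 18, 18, 18, 9, 9, 2, 2, 1].
With 9 cycles on 95 points, sign = (−1)^{95−9} = +1.
(54|95)_J = +1 (Zolotarev's lemma cross-check).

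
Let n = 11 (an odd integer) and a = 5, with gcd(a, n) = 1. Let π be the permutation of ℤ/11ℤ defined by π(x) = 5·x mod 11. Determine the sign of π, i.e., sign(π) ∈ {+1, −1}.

+1

Trace 5: π^k(5) = [5, 3, 4, 9, 1] for k=0..4.
Cycle lengths of π_5 on ℤ/11ℤ: [5, 5, 1]; 3 cycles in total.
11 − 3 = 8 transpositions; sign(π) = (−1)^8 = +1.
Check: (5/11) = +1 by Zolotarev.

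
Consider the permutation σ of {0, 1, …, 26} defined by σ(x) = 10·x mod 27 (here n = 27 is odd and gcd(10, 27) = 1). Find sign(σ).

+1

Orbit of 19 under x↦10x: [19, 1, 10]… (length divides ord_27(10)).
Cycle type of π: 3×6 + 1×9; total 15 cycles.
15 cycles on 27: each ℓ→(−1)^(ℓ−1), product (−1)^12 = +1.
The Jacobi symbol (10|27) = +1 (Zolotarev) agrees.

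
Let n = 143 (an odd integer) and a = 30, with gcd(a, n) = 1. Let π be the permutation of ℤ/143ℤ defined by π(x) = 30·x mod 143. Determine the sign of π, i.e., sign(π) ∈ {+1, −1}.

-1

Start at x=27: 27 → 95 → 133 → 129 → 9 → 127 → 92 → … (one orbit).
π_30 has 8 disjoint cycles with lengths [30, 30, 30, 30, 10, 6, 6, 1] on {0,…,142}.
n − c = 143 − 8 = 135; sign = (−1)^135 = -1.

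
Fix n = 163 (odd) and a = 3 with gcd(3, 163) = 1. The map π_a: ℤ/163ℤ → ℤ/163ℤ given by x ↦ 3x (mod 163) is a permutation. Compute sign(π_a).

Start at x=97: 97 → 128 → 58 → 11 → 33 → 99 → 134 → … (one orbit).
π_3 has 2 disjoint cycles with lengths [162, 1] on {0,…,162}.
163 − 2 = 161 transpositions; sign(π) = (−1)^161 = -1.
(3|163)_J = -1 (Zolotarev's lemma cross-check).

-1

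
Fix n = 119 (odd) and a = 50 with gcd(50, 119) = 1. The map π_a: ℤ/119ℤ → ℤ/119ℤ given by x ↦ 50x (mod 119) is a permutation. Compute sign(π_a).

+1

Start at x=50: 50 → 1 → 50 (one orbit).
Cycle type of π: 2×56 + 1×7; total 63 cycles.
63 cycles on 119: each ℓ→(−1)^(ℓ−1), product (−1)^56 = +1.
Check: (50/119) = +1 by Zolotarev.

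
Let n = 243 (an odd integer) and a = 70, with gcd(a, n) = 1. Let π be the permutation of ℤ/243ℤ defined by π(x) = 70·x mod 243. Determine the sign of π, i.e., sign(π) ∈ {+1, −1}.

Orbit of 76 under x↦70x: [76, 217, 124, 175, 100, 196, 112]… (length divides ord_243(70)).
The orbit structure of x ↦ 70x mod 243: 11 orbits of sizes [81, 81, 27, 27, 9, 9, 3, 3, 1, 1, 1].
11 cycles on 243: each ℓ→(−1)^(ℓ−1), product (−1)^232 = +1.

+1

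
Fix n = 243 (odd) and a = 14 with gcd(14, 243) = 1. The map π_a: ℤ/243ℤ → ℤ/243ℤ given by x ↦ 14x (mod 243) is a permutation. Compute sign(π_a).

Trace 187: π^k(187) = [187, 188, 202, 155, 226, 5, 70] for k=0..6.
π_14 has 6 disjoint cycles with lengths [162, 54, 18, 6, 2, 1] on {0,…,242}.
Σ(ℓ_i−1) = 243−6 = 237; sign = (−1)^237 = -1.

-1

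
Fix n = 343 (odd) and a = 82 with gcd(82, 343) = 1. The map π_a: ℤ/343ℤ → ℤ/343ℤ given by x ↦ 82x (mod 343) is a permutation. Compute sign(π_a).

-1

Orbit of 215 under x↦82x: [215, 137, 258, 233, 241, 211, 152]… (length divides ord_343(82)).
The orbit structure of x ↦ 82x mod 343: 4 orbits of sizes [294, 42, 6, 1].
Σ(ℓ_i−1) = 343−4 = 339; sign = (−1)^339 = -1.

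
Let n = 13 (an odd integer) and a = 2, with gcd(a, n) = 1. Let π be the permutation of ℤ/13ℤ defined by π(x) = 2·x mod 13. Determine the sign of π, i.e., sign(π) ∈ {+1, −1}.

-1

Start at x=5: 5 → 10 → 7 → 1 → 2 → 4 → 8 → … (one orbit).
The orbit structure of x ↦ 2x mod 13: 2 orbits of sizes [12, 1].
n − c = 13 − 2 = 11; sign = (−1)^11 = -1.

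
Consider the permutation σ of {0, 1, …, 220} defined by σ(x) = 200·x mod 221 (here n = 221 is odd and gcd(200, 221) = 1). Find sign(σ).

-1

Start at x=200: 200 → 220 → 21 → 1 → 200 (one orbit).
56 cycles of lengths [4, 4, 4, 4, 4, 4, 4, 4, 4, 4, 4, 4, 4, 4, 4, 4, 4, 4, 4, 4, 4, 4, 4, 4, 4, 4, 4, 4, 4, 4, 4, 4, 4, 4, 4, 4, 4, 4, 4, 4, 4, 4, 4, 4, 4, 4, 4, 4, 4, 4, 4, 4, 4, 4, 4, 1].
221 − 56 = 165 transpositions; sign(π) = (−1)^165 = -1.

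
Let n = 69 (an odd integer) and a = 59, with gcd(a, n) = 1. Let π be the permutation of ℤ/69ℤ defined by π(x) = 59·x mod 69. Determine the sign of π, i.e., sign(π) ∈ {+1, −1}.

Orbit of 49 under x↦59x: [49, 62, 1, 59, 31, 35, 64]… (length divides ord_69(59)).
Cycle lengths of π_59 on ℤ/69ℤ: [22, 22, 11, 11, 2, 1]; 6 cycles in total.
6 cycles on 69: each ℓ→(−1)^(ℓ−1), product (−1)^63 = -1.
Via Zolotarev, sign(π_{59}) = (59|69) = -1.

-1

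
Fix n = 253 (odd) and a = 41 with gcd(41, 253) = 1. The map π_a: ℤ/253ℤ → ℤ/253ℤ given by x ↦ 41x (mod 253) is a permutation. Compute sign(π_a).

-1

Orbit of 73 under x↦41x: [73, 210, 8, 75, 39, 81, 32]… (length divides ord_253(41)).
6 cycles of lengths [110, 110, 11, 11, 10, 1].
253 − 6 = 247 transpositions; sign(π) = (−1)^247 = -1.
Check: (41/253) = -1 by Zolotarev.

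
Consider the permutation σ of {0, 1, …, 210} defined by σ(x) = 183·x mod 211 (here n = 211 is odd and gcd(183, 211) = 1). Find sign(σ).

+1

Orbit of 184 under x↦183x: [184, 123, 143, 5, 71, 122, 171]… (length divides ord_211(183)).
π_183 has 7 disjoint cycles with lengths [35, 35, 35, 35, 35, 35, 1] on {0,…,210}.
sign(π) = (−1)^{n − #cycles} = (−1)^{211−7} = (−1)^204 = +1.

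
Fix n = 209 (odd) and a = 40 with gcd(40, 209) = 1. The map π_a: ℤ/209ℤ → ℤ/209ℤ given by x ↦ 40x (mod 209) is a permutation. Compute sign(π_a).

+1

Trace 26: π^k(26) = [26, 204, 9, 151, 188, 205, 49] for k=0..6.
The orbit structure of x ↦ 40x mod 209: 5 orbits of sizes [90, 90, 18, 10, 1].
Σ(ℓ_i−1) = 209−5 = 204; sign = (−1)^204 = +1.
The Jacobi symbol (40|209) = +1 (Zolotarev) agrees.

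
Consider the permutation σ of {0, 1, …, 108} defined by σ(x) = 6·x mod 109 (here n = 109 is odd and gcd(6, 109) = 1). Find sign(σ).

-1

Start at x=18: 18 → 108 → 103 → 73 → 2 → 12 → 72 → … (one orbit).
Cycle lengths of π_6 on ℤ/109ℤ: [108, 1]; 2 cycles in total.
sign(π) = (−1)^{n − #cycles} = (−1)^{109−2} = (−1)^107 = -1.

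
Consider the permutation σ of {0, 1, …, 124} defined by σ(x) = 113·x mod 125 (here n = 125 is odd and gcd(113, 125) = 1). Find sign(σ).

Trace 32: π^k(32) = [32, 116, 108, 79, 52, 1, 113] for k=0..6.
π_113 has 4 disjoint cycles with lengths [100, 20, 4, 1] on {0,…,124}.
With 4 cycles on 125 points, sign = (−1)^{125−4} = -1.
Via Zolotarev, sign(π_{113}) = (113|125) = -1.

-1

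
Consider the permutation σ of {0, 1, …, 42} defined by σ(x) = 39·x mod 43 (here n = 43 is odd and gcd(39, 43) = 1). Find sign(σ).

Start at x=41: 41 → 8 → 11 → 42 → 4 → 27 → 21 → … (one orbit).
The orbit structure of x ↦ 39x mod 43: 4 orbits of sizes [14, 14, 14, 1].
With 4 cycles on 43 points, sign = (−1)^{43−4} = -1.
Zolotarev: (39|43) = -1, matching the cycle-count sign.

-1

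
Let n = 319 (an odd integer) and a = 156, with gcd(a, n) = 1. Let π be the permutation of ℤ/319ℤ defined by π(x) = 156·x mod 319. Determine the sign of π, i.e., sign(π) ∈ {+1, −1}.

+1

Start at x=254: 254 → 68 → 81 → 195 → 115 → 76 → 53 → … (one orbit).
The orbit structure of x ↦ 156x mod 319: 5 orbits of sizes [140, 140, 28, 10, 1].
sign(π) = (−1)^{n − #cycles} = (−1)^{319−5} = (−1)^314 = +1.
Zolotarev: (156|319) = +1, matching the cycle-count sign.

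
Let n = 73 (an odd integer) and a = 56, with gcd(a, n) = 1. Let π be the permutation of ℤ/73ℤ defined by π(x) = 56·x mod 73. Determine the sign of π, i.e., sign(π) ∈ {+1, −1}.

-1

Start at x=49: 49 → 43 → 72 → 17 → 3 → 22 → 64 → … (one orbit).
Cycle lengths of π_56 on ℤ/73ℤ: [24, 24, 24, 1]; 4 cycles in total.
sign(π) = (−1)^{n − #cycles} = (−1)^{73−4} = (−1)^69 = -1.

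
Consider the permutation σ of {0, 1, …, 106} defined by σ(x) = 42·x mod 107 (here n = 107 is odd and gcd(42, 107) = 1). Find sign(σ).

+1

Trace 86: π^k(86) = [86, 81, 85, 39, 33, 102, 4] for k=0..6.
Decompose π into cycles: lengths [53, 53, 1] (3 cycles, including the fixed point 0).
3 cycles on 107: each ℓ→(−1)^(ℓ−1), product (−1)^104 = +1.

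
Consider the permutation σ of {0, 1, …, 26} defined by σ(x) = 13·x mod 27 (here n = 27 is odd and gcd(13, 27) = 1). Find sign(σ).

+1

Orbit of 19 under x↦13x: [19, 4, 25, 1, 13, 7, 10]… (length divides ord_27(13)).
π_13 has 7 disjoint cycles with lengths [9, 9, 3, 3, 1, 1, 1] on {0,…,26}.
Σ(ℓ_i−1) = 27−7 = 20; sign = (−1)^20 = +1.
Via Zolotarev, sign(π_{13}) = (13|27) = +1.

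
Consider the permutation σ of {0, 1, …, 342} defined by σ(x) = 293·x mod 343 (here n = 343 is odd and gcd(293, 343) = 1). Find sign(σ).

-1

Start at x=244: 244 → 148 → 146 → 246 → 48 → 1 → 293 → … (one orbit).
46 cycles of lengths [14, 14, 14, 14, 14, 14, 14, 14, 14, 14, 14, 14, 14, 14, 14, 14, 14, 14, 14, 14, 14, 2, 2, 2, 2, 2, 2, 2, 2, 2, 2, 2, 2, 2, 2, 2, 2, 2, 2, 2, 2, 2, 2, 2, 2, 1].
With 46 cycles on 343 points, sign = (−1)^{343−46} = -1.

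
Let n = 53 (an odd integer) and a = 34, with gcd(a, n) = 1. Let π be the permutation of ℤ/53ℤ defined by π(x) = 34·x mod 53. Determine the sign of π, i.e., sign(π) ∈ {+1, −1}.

Orbit of 13 under x↦34x: [13, 18, 29, 32, 28, 51, 38]… (length divides ord_53(34)).
Cycle lengths of π_34 on ℤ/53ℤ: [52, 1]; 2 cycles in total.
Σ(ℓ_i−1) = 53−2 = 51; sign = (−1)^51 = -1.
The Jacobi symbol (34|53) = -1 (Zolotarev) agrees.

-1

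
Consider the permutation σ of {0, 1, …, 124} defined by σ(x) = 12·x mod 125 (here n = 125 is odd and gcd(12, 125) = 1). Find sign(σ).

Orbit of 43 under x↦12x: [43, 16, 67, 54, 23, 26, 62]… (length divides ord_125(12)).
Decompose π into cycles: lengths [100, 20, 4, 1] (4 cycles, including the fixed point 0).
With 4 cycles on 125 points, sign = (−1)^{125−4} = -1.

-1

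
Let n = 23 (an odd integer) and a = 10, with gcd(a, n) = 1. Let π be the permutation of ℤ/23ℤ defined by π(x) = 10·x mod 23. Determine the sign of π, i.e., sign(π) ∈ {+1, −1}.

Start at x=1: 1 → 10 → 8 → 11 → 18 → 19 → 6 → … (one orbit).
π_10 has 2 disjoint cycles with lengths [22, 1] on {0,…,22}.
sign(π) = (−1)^{n − #cycles} = (−1)^{23−2} = (−1)^21 = -1.
Check: (10/23) = -1 by Zolotarev.

-1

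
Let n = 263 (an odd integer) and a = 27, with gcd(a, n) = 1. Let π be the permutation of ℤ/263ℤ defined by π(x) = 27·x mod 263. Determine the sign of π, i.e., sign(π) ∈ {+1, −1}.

Start at x=132: 132 → 145 → 233 → 242 → 222 → 208 → 93 → … (one orbit).
3 cycles of lengths [131, 131, 1].
Σ(ℓ_i−1) = 263−3 = 260; sign = (−1)^260 = +1.

+1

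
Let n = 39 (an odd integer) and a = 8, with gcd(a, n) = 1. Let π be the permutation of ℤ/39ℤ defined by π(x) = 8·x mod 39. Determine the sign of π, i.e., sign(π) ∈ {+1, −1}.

Trace 8: π^k(8) = [8, 25, 5, 1] for k=0..3.
Decompose π into cycles: lengths [4, 4, 4, 4, 4, 4, 4, 4, 4, 2, 1] (11 cycles, including the fixed point 0).
39 − 11 = 28 transpositions; sign(π) = (−1)^28 = +1.
(8|39)_J = +1 (Zolotarev's lemma cross-check).

+1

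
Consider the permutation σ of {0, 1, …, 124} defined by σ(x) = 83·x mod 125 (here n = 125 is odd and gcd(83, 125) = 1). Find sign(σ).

-1

Start at x=19: 19 → 77 → 16 → 78 → 99 → 92 → 11 → … (one orbit).
Cycle type of π: 100 + 20 + 4 + 1; total 4 cycles.
4 cycles on 125: each ℓ→(−1)^(ℓ−1), product (−1)^121 = -1.
The Jacobi symbol (83|125) = -1 (Zolotarev) agrees.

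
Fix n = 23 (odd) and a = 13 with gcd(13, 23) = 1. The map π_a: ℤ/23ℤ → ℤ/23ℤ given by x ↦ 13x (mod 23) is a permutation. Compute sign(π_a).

Start at x=4: 4 → 6 → 9 → 2 → 3 → 16 → 1 → … (one orbit).
3 cycles of lengths [11, 11, 1].
23 − 3 = 20 transpositions; sign(π) = (−1)^20 = +1.
Check: (13/23) = +1 by Zolotarev.

+1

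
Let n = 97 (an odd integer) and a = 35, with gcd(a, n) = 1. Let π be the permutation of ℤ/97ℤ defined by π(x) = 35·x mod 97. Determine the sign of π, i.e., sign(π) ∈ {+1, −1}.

Start at x=1: 1 → 35 → 61 → 1 (one orbit).
Decompose π into cycles: lengths [3, 3, 3, 3, 3, 3, 3, 3, 3, 3, 3, 3, 3, 3, 3, 3, 3, 3, 3, 3, 3, 3, 3, 3, 3, 3, 3, 3, 3, 3, 3, 3, 1] (33 cycles, including the fixed point 0).
97 − 33 = 64 transpositions; sign(π) = (−1)^64 = +1.
Check: (35/97) = +1 by Zolotarev.

+1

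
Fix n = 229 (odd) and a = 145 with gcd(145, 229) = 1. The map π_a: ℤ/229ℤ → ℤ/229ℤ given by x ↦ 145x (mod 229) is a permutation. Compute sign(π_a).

-1

Trace 169: π^k(169) = [169, 2, 61, 143, 125, 34, 121] for k=0..6.
π_145 has 4 disjoint cycles with lengths [76, 76, 76, 1] on {0,…,228}.
n − c = 229 − 4 = 225; sign = (−1)^225 = -1.
Zolotarev: (145|229) = -1, matching the cycle-count sign.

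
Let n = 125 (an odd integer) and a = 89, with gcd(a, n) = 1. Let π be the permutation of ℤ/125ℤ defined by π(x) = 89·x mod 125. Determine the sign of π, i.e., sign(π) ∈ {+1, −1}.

+1

Start at x=114: 114 → 21 → 119 → 91 → 99 → 61 → 54 → … (one orbit).
Cycle lengths of π_89 on ℤ/125ℤ: [50, 50, 10, 10, 2, 2, 1]; 7 cycles in total.
Σ(ℓ_i−1) = 125−7 = 118; sign = (−1)^118 = +1.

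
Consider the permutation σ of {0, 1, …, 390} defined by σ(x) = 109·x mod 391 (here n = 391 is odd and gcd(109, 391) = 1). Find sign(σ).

+1

Trace 296: π^k(296) = [296, 202, 122, 4, 45, 213, 148] for k=0..6.
Cycle lengths of π_109 on ℤ/391ℤ: [176, 176, 22, 16, 1]; 5 cycles in total.
Σ(ℓ_i−1) = 391−5 = 386; sign = (−1)^386 = +1.
Zolotarev: (109|391) = +1, matching the cycle-count sign.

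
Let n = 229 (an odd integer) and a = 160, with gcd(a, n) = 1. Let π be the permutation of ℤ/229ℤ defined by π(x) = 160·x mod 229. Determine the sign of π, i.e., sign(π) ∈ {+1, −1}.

Start at x=154: 154 → 137 → 165 → 65 → 95 → 86 → 20 → … (one orbit).
Cycle type of π: 228 + 1; total 2 cycles.
n − c = 229 − 2 = 227; sign = (−1)^227 = -1.

-1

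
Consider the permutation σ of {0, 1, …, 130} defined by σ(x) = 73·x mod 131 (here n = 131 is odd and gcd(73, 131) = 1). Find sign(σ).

-1

Trace 1: π^k(1) = [1, 73, 89, 78, 61, 130, 58] for k=0..6.
14 cycles of lengths [10, 10, 10, 10, 10, 10, 10, 10, 10, 10, 10, 10, 10, 1].
Σ(ℓ_i−1) = 131−14 = 117; sign = (−1)^117 = -1.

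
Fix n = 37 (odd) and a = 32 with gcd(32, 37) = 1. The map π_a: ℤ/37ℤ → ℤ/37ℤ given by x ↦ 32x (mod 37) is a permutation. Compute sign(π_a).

Orbit of 8 under x↦32x: [8, 34, 15, 36, 5, 12, 14]… (length divides ord_37(32)).
Cycle type of π: 36 + 1; total 2 cycles.
sign(π) = (−1)^{n − #cycles} = (−1)^{37−2} = (−1)^35 = -1.
Via Zolotarev, sign(π_{32}) = (32|37) = -1.

-1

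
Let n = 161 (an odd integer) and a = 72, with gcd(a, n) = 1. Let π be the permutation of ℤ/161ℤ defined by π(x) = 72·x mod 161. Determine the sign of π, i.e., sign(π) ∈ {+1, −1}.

+1

Orbit of 151 under x↦72x: [151, 85, 2, 144, 64, 100, 116]… (length divides ord_161(72)).
Cycle type of π: 33×4 + 11×2 + 3×2 + 1; total 9 cycles.
With 9 cycles on 161 points, sign = (−1)^{161−9} = +1.
Check: (72/161) = +1 by Zolotarev.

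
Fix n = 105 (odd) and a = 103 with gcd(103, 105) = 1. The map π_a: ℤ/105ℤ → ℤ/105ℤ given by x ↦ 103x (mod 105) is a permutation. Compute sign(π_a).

+1

Trace 64: π^k(64) = [64, 82, 46, 13, 79, 52, 1] for k=0..6.
Cycle lengths of π_103 on ℤ/105ℤ: [12, 12, 12, 12, 12, 12, 6, 6, 6, 4, 4, 4, 1, 1, 1]; 15 cycles in total.
sign(π) = (−1)^{n − #cycles} = (−1)^{105−15} = (−1)^90 = +1.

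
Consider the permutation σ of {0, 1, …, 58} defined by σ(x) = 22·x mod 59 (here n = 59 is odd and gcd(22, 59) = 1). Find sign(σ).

+1

Orbit of 20 under x↦22x: [20, 27, 4, 29, 48, 53, 45]… (length divides ord_59(22)).
Cycle lengths of π_22 on ℤ/59ℤ: [29, 29, 1]; 3 cycles in total.
3 cycles on 59: each ℓ→(−1)^(ℓ−1), product (−1)^56 = +1.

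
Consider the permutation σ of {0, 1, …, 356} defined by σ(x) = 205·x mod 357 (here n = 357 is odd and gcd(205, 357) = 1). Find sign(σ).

+1

Trace 205: π^k(205) = [205, 256, 1] for k=0..2.
Cycle lengths of π_205 on ℤ/357ℤ: [3, 3, 3, 3, 3, 3, 3, 3, 3, 3, 3, 3, 3, 3, 3, 3, 3, 3, 3, 3, 3, 3, 3, 3, 3, 3, 3, 3, 3, 3, 3, 3, 3, 3, 3, 3, 3, 3, 3, 3, 3, 3, 3, 3, 3, 3, 3, 3, 3, 3, 3, 3, 3, 3, 3, 3, 3, 3, 3, 3, 3, 3, 3, 3, 3, 3, 3, 3, 3, 3, 3, 3, 3, 3, 3, 3, 3, 3, 3, 3, 3, 3, 3, 3, 3, 3, 3, 3, 3, 3, 3, 3, 3, 3, 3, 3, 3, 3, 3, 3, 3, 3, 1, 1, 1, 1, 1, 1, 1, 1, 1, 1, 1, 1, 1, 1, 1, 1, 1, 1, 1, 1, 1, 1, 1, 1, 1, 1, 1, 1, 1, 1, 1, 1, 1, 1, 1, 1, 1, 1, 1, 1, 1, 1, 1, 1, 1, 1, 1, 1, 1, 1, 1]; 153 cycles in total.
sign(π) = (−1)^{n − #cycles} = (−1)^{357−153} = (−1)^204 = +1.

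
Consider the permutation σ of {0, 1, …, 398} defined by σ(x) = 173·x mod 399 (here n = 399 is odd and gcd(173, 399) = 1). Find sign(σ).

-1

Trace 16: π^k(16) = [16, 374, 64, 299, 256, 398, 226] for k=0..6.
Cycle lengths of π_173 on ℤ/399ℤ: [18, 18, 18, 18, 18, 18, 18, 18, 18, 18, 18, 18, 18, 18, 18, 18, 18, 18, 18, 18, 18, 6, 6, 6, 2, 1]; 26 cycles in total.
399 − 26 = 373 transpositions; sign(π) = (−1)^373 = -1.
Zolotarev: (173|399) = -1, matching the cycle-count sign.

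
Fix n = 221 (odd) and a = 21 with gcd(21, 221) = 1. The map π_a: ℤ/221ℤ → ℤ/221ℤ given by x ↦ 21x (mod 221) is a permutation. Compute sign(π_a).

Trace 21: π^k(21) = [21, 220, 200, 1] for k=0..3.
Decompose π into cycles: lengths [4, 4, 4, 4, 4, 4, 4, 4, 4, 4, 4, 4, 4, 4, 4, 4, 4, 4, 4, 4, 4, 4, 4, 4, 4, 4, 4, 4, 4, 4, 4, 4, 4, 4, 4, 4, 4, 4, 4, 4, 4, 4, 4, 4, 4, 4, 4, 4, 4, 4, 4, 4, 4, 4, 4, 1] (56 cycles, including the fixed point 0).
221 − 56 = 165 transpositions; sign(π) = (−1)^165 = -1.
Via Zolotarev, sign(π_{21}) = (21|221) = -1.

-1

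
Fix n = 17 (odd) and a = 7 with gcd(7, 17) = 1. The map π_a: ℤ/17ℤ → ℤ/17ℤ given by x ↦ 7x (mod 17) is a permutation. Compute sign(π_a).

-1

Start at x=14: 14 → 13 → 6 → 8 → 5 → 1 → 7 → … (one orbit).
Decompose π into cycles: lengths [16, 1] (2 cycles, including the fixed point 0).
2 cycles on 17: each ℓ→(−1)^(ℓ−1), product (−1)^15 = -1.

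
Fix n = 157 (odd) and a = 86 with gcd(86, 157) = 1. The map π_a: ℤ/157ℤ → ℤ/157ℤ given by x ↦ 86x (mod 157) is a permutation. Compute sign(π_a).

+1

Trace 118: π^k(118) = [118, 100, 122, 130, 33, 12, 90] for k=0..6.
Decompose π into cycles: lengths [78, 78, 1] (3 cycles, including the fixed point 0).
3 cycles on 157: each ℓ→(−1)^(ℓ−1), product (−1)^154 = +1.
(86|157)_J = +1 (Zolotarev's lemma cross-check).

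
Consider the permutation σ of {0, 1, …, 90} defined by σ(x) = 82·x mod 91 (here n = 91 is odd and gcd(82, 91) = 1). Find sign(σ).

-1

Start at x=1: 1 → 82 → 81 → 90 → 9 → 10 → 1 (one orbit).
Decompose π into cycles: lengths [6, 6, 6, 6, 6, 6, 6, 6, 6, 6, 6, 6, 6, 6, 6, 1] (16 cycles, including the fixed point 0).
sign(π) = (−1)^{n − #cycles} = (−1)^{91−16} = (−1)^75 = -1.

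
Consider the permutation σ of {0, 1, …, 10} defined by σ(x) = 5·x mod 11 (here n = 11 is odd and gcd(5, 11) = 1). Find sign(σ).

Start at x=9: 9 → 1 → 5 → 3 → 4 → 9 (one orbit).
3 cycles of lengths [5, 5, 1].
3 cycles on 11: each ℓ→(−1)^(ℓ−1), product (−1)^8 = +1.

+1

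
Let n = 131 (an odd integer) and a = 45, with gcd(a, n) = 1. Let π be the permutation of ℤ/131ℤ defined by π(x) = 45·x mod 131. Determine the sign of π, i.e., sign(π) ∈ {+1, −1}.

+1

Trace 80: π^k(80) = [80, 63, 84, 112, 62, 39, 52] for k=0..6.
11 cycles of lengths [13, 13, 13, 13, 13, 13, 13, 13, 13, 13, 1].
11 cycles on 131: each ℓ→(−1)^(ℓ−1), product (−1)^120 = +1.
Zolotarev: (45|131) = +1, matching the cycle-count sign.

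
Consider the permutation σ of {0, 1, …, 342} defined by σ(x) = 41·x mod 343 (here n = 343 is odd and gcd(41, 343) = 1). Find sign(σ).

-1

Trace 153: π^k(153) = [153, 99, 286, 64, 223, 225, 307] for k=0..6.
10 cycles of lengths [98, 98, 98, 14, 14, 14, 2, 2, 2, 1].
Σ(ℓ_i−1) = 343−10 = 333; sign = (−1)^333 = -1.
The Jacobi symbol (41|343) = -1 (Zolotarev) agrees.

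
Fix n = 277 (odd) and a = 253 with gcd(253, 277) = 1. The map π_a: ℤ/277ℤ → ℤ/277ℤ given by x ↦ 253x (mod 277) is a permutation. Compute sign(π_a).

Start at x=21: 21 → 50 → 185 → 269 → 192 → 101 → 69 → … (one orbit).
Cycle type of π: 276 + 1; total 2 cycles.
2 cycles on 277: each ℓ→(−1)^(ℓ−1), product (−1)^275 = -1.
Zolotarev: (253|277) = -1, matching the cycle-count sign.

-1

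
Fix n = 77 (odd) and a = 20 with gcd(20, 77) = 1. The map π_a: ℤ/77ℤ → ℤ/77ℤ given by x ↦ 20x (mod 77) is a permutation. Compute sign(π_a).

Trace 69: π^k(69) = [69, 71, 34, 64, 48, 36, 27] for k=0..6.
12 cycles of lengths [10, 10, 10, 10, 10, 10, 5, 5, 2, 2, 2, 1].
77 − 12 = 65 transpositions; sign(π) = (−1)^65 = -1.
Via Zolotarev, sign(π_{20}) = (20|77) = -1.

-1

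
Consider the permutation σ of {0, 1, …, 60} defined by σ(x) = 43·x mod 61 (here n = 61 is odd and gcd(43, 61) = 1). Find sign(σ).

-1

Orbit of 1 under x↦43x: [1, 43, 19, 24, 56, 29, 27]… (length divides ord_61(43)).
Cycle type of π: 60 + 1; total 2 cycles.
sign(π) = (−1)^{n − #cycles} = (−1)^{61−2} = (−1)^59 = -1.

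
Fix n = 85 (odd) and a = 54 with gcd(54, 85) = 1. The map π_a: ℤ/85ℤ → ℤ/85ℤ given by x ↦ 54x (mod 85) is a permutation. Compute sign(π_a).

Orbit of 79 under x↦54x: [79, 16, 14, 76, 24, 21, 29]… (length divides ord_85(54)).
Decompose π into cycles: lengths [16, 16, 16, 16, 16, 2, 2, 1] (8 cycles, including the fixed point 0).
n − c = 85 − 8 = 77; sign = (−1)^77 = -1.
Via Zolotarev, sign(π_{54}) = (54|85) = -1.

-1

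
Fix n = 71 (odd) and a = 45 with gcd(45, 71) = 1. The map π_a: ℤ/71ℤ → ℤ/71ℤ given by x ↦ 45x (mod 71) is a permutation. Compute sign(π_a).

Orbit of 1 under x↦45x: [1, 45, 37, 32, 20, 48, 30]… (length divides ord_71(45)).
π_45 has 11 disjoint cycles with lengths [7, 7, 7, 7, 7, 7, 7, 7, 7, 7, 1] on {0,…,70}.
sign(π) = (−1)^{n − #cycles} = (−1)^{71−11} = (−1)^60 = +1.
Zolotarev: (45|71) = +1, matching the cycle-count sign.

+1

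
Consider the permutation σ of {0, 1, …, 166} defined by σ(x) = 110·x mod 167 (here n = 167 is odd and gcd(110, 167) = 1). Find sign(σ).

Trace 49: π^k(49) = [49, 46, 50, 156, 126, 166, 57] for k=0..6.
Cycle lengths of π_110 on ℤ/167ℤ: [166, 1]; 2 cycles in total.
sign(π) = (−1)^{n − #cycles} = (−1)^{167−2} = (−1)^165 = -1.
Via Zolotarev, sign(π_{110}) = (110|167) = -1.

-1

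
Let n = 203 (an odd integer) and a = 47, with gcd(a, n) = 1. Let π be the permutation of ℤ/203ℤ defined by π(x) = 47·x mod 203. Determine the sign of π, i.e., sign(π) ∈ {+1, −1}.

+1

Orbit of 68 under x↦47x: [68, 151, 195, 30, 192, 92, 61]… (length divides ord_203(47)).
Cycle lengths of π_47 on ℤ/203ℤ: [84, 84, 28, 6, 1]; 5 cycles in total.
sign(π) = (−1)^{n − #cycles} = (−1)^{203−5} = (−1)^198 = +1.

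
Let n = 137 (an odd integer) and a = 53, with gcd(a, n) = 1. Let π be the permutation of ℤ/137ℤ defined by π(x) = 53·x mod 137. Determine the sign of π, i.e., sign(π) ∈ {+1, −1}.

-1

Orbit of 24 under x↦53x: [24, 39, 12, 88, 6, 44, 3]… (length divides ord_137(53)).
Cycle lengths of π_53 on ℤ/137ℤ: [136, 1]; 2 cycles in total.
sign(π) = (−1)^{n − #cycles} = (−1)^{137−2} = (−1)^135 = -1.
(53|137)_J = -1 (Zolotarev's lemma cross-check).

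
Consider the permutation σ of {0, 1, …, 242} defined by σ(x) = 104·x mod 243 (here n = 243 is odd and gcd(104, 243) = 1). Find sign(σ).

Orbit of 139 under x↦104x: [139, 119, 226, 176, 79, 197, 76]… (length divides ord_243(104)).
Cycle lengths of π_104 on ℤ/243ℤ: [162, 54, 18, 6, 2, 1]; 6 cycles in total.
243 − 6 = 237 transpositions; sign(π) = (−1)^237 = -1.

-1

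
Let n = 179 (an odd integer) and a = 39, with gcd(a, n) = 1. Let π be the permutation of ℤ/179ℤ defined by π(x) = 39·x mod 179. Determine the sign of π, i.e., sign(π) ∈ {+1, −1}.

+1

Trace 46: π^k(46) = [46, 4, 156, 177, 101, 1, 39] for k=0..6.
π_39 has 3 disjoint cycles with lengths [89, 89, 1] on {0,…,178}.
3 cycles on 179: each ℓ→(−1)^(ℓ−1), product (−1)^176 = +1.
The Jacobi symbol (39|179) = +1 (Zolotarev) agrees.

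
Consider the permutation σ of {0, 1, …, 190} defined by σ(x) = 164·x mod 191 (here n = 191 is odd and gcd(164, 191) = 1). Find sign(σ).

-1

Start at x=124: 124 → 90 → 53 → 97 → 55 → 43 → 176 → … (one orbit).
2 cycles of lengths [190, 1].
sign(π) = (−1)^{n − #cycles} = (−1)^{191−2} = (−1)^189 = -1.
The Jacobi symbol (164|191) = -1 (Zolotarev) agrees.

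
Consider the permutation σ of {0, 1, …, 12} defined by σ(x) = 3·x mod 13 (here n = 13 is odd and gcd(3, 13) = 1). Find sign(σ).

Trace 1: π^k(1) = [1, 3, 9] for k=0..2.
Cycle lengths of π_3 on ℤ/13ℤ: [3, 3, 3, 3, 1]; 5 cycles in total.
Σ(ℓ_i−1) = 13−5 = 8; sign = (−1)^8 = +1.
Check: (3/13) = +1 by Zolotarev.

+1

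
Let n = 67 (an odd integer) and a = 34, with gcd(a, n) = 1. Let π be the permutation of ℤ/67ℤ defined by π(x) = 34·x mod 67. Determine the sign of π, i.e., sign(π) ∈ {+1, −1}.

Orbit of 46 under x↦34x: [46, 23, 45, 56, 28, 14, 7]… (length divides ord_67(34)).
Cycle type of π: 66 + 1; total 2 cycles.
Σ(ℓ_i−1) = 67−2 = 65; sign = (−1)^65 = -1.

-1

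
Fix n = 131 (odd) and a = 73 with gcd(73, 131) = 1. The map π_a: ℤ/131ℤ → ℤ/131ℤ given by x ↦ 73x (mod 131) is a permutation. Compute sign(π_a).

-1

Trace 58: π^k(58) = [58, 42, 53, 70, 1, 73, 89] for k=0..6.
14 cycles of lengths [10, 10, 10, 10, 10, 10, 10, 10, 10, 10, 10, 10, 10, 1].
sign(π) = (−1)^{n − #cycles} = (−1)^{131−14} = (−1)^117 = -1.
Zolotarev: (73|131) = -1, matching the cycle-count sign.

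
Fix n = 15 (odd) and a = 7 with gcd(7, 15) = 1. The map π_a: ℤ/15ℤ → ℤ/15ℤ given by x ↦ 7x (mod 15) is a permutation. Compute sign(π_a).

-1

Start at x=13: 13 → 1 → 7 → 4 → 13 (one orbit).
6 cycles of lengths [4, 4, 4, 1, 1, 1].
n − c = 15 − 6 = 9; sign = (−1)^9 = -1.
The Jacobi symbol (7|15) = -1 (Zolotarev) agrees.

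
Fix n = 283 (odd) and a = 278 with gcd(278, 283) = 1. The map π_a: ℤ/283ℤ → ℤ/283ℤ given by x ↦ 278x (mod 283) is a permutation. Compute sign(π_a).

Orbit of 112 under x↦278x: [112, 6, 253, 150, 99, 71, 211]… (length divides ord_283(278)).
3 cycles of lengths [141, 141, 1].
With 3 cycles on 283 points, sign = (−1)^{283−3} = +1.
Zolotarev: (278|283) = +1, matching the cycle-count sign.

+1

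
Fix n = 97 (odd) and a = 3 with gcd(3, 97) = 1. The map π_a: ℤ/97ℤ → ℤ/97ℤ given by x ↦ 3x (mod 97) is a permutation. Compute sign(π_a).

Trace 96: π^k(96) = [96, 94, 88, 70, 16, 48, 47] for k=0..6.
π_3 has 3 disjoint cycles with lengths [48, 48, 1] on {0,…,96}.
3 cycles on 97: each ℓ→(−1)^(ℓ−1), product (−1)^94 = +1.

+1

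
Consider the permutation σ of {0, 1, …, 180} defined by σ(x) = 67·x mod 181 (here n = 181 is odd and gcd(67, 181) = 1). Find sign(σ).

+1

Start at x=132: 132 → 156 → 135 → 176 → 27 → 180 → 114 → … (one orbit).
π_67 has 7 disjoint cycles with lengths [30, 30, 30, 30, 30, 30, 1] on {0,…,180}.
Σ(ℓ_i−1) = 181−7 = 174; sign = (−1)^174 = +1.
The Jacobi symbol (67|181) = +1 (Zolotarev) agrees.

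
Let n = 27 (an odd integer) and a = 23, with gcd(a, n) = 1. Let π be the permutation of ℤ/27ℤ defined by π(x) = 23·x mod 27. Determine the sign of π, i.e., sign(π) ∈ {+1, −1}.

-1

Orbit of 25 under x↦23x: [25, 8, 22, 20, 1, 23, 16]… (length divides ord_27(23)).
The orbit structure of x ↦ 23x mod 27: 4 orbits of sizes [18, 6, 2, 1].
With 4 cycles on 27 points, sign = (−1)^{27−4} = -1.
Check: (23/27) = -1 by Zolotarev.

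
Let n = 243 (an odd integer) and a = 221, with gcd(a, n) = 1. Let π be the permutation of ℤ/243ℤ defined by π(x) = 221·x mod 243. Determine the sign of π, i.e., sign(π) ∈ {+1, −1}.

-1

Orbit of 43 under x↦221x: [43, 26, 157, 191, 172, 104, 142]… (length divides ord_243(221)).
The orbit structure of x ↦ 221x mod 243: 6 orbits of sizes [162, 54, 18, 6, 2, 1].
n − c = 243 − 6 = 237; sign = (−1)^237 = -1.
(221|243)_J = -1 (Zolotarev's lemma cross-check).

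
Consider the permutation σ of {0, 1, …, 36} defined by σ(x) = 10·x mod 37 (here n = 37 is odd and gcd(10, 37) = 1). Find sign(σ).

Start at x=10: 10 → 26 → 1 → 10 (one orbit).
Cycle lengths of π_10 on ℤ/37ℤ: [3, 3, 3, 3, 3, 3, 3, 3, 3, 3, 3, 3, 1]; 13 cycles in total.
13 cycles on 37: each ℓ→(−1)^(ℓ−1), product (−1)^24 = +1.
(10|37)_J = +1 (Zolotarev's lemma cross-check).

+1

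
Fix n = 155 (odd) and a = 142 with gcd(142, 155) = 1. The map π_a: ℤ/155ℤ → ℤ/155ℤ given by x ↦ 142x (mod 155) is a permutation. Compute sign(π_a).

-1

Start at x=9: 9 → 38 → 126 → 67 → 59 → 8 → 51 → … (one orbit).
6 cycles of lengths [60, 60, 15, 15, 4, 1].
155 − 6 = 149 transpositions; sign(π) = (−1)^149 = -1.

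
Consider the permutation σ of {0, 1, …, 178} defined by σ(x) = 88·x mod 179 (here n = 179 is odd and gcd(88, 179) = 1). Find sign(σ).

Trace 126: π^k(126) = [126, 169, 15, 67, 168, 106, 20] for k=0..6.
Cycle type of π: 89×2 + 1; total 3 cycles.
179 − 3 = 176 transpositions; sign(π) = (−1)^176 = +1.
Zolotarev: (88|179) = +1, matching the cycle-count sign.

+1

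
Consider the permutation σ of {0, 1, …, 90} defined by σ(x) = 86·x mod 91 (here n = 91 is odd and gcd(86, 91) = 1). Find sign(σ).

-1

Start at x=8: 8 → 51 → 18 → 1 → 86 → 25 → 57 → … (one orbit).
Cycle lengths of π_86 on ℤ/91ℤ: [12, 12, 12, 12, 12, 12, 4, 4, 4, 3, 3, 1]; 12 cycles in total.
Σ(ℓ_i−1) = 91−12 = 79; sign = (−1)^79 = -1.
Zolotarev: (86|91) = -1, matching the cycle-count sign.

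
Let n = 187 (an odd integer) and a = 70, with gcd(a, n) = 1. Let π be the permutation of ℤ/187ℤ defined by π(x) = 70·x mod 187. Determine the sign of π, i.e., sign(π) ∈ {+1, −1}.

+1

Orbit of 155 under x↦70x: [155, 4, 93, 152, 168, 166, 26]… (length divides ord_187(70)).
9 cycles of lengths [40, 40, 40, 40, 8, 8, 5, 5, 1].
sign(π) = (−1)^{n − #cycles} = (−1)^{187−9} = (−1)^178 = +1.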